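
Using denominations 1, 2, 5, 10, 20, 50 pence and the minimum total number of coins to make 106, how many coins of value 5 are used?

106 − 2×50→6 − 1×5→1 − 1×1→0
Count of 5: 1

1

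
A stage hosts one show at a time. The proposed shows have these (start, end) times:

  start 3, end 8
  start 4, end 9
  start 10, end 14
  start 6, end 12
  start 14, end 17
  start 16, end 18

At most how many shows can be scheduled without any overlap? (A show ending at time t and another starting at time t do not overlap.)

Sorted by end: (3,8)  (4,9)  (6,12)  (10,14)  (14,17)  (16,18)
take (3,8); take (10,14); take (14,17); skip (16,18).
Selected 3 shows.

3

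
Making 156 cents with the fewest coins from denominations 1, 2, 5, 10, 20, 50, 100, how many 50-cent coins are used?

1

Greedy: take as many of the largest coin as possible, then repeat with the remainder.
156 − 1×100→56 − 1×50→6 − 1×5→1 − 1×1→0
Count of 50: 1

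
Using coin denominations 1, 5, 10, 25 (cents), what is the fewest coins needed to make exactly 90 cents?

90 − 3×25→15 − 1×10→5 − 1×5→0
Total coins = 3 + 1 + 1 = 5

5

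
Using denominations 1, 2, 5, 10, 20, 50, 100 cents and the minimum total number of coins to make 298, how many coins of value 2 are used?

298 − 2×100→98 − 1×50→48 − 2×20→8 − 1×5→3 − 1×2→1 − 1×1→0
Count of 2: 1

1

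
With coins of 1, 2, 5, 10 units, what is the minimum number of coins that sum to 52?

52 − 5×10→2 − 1×2→0
Total coins = 5 + 1 = 6

6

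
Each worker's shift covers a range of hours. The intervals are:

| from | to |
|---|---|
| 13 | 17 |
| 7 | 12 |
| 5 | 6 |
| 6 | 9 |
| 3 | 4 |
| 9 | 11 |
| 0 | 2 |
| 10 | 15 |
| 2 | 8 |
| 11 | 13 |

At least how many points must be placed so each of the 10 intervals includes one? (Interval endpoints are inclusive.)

By right end: [0,2]  [3,4]  [5,6]  [2,8]  [6,9]  [9,11]  [7,12]  [11,13]  [10,15]  [13,17]
[0,2] uncovered → point at 2; [3,4] uncovered → point at 4; [5,6] uncovered → point at 6; [9,11] uncovered → point at 11; [13,17] uncovered → point at 17.
Points: 2, 4, 6, 11, 17 (5 total).

5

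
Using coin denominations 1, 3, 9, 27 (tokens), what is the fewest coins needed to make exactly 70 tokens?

Use the largest denomination that fits, subtract, and repeat.
70 − 2×27→16 − 1×9→7 − 2×3→1 − 1×1→0
Total coins = 2 + 1 + 2 + 1 = 6

6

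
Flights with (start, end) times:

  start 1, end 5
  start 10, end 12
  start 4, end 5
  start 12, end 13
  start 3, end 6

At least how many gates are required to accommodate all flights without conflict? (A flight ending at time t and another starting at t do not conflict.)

Events (time:±→running): 1:+→1 3:+→2 4:+→3 … peak 3.

3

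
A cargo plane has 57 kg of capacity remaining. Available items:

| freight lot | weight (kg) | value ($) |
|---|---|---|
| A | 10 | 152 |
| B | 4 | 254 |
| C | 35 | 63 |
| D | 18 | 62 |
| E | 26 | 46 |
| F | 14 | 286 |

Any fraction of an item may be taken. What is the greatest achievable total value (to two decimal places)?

773.80

Sort by value per unit weight and fill in that order.
Ratios (sorted): B 63.50, F 20.43, A 15.20, D 3.44, C 1.80, E 1.77
take B (4 @ 254); take F (14 @ 286); take A (10 @ 152); take D (18 @ 62); take 11/35 of C → 19.80. Capacity used 57/57.
Total value = 773.80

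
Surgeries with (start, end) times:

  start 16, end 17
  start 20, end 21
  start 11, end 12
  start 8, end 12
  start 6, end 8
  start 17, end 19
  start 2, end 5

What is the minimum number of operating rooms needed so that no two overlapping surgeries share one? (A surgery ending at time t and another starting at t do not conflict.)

Count concurrent intervals with a sweep; the peak is the room count.
starts: [2, 6, 8, 11, 16, 17, 20]
ends:   [5, 8, 12, 12, 17, 19, 21]
s2→1 e5→0 s6→1 e8→0 s8→1 s11→2  — peak 2.

2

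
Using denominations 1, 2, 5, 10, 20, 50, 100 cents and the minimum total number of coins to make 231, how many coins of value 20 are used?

231 = 2×100 + 1×20 + 1×10 + 1×1
Count of 20: 1

1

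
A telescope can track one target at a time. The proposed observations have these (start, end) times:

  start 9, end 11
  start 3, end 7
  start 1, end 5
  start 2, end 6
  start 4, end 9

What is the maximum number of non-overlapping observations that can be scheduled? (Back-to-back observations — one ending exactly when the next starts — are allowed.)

Sort by end time and greedily take each interval whose start is ≥ the last chosen end.
Sorted by end: (1,5)  (2,6)  (3,7)  (4,9)  (9,11)
take (1,5); skip (2,6); take (9,11).
Selected 2 observations.

2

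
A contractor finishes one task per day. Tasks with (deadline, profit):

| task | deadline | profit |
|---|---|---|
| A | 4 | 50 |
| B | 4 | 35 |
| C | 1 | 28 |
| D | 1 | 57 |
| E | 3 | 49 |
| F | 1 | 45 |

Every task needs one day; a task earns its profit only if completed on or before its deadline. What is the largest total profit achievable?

Take jobs in profit order; each goes to the latest open slot no later than its deadline.
By profit: D(d1,57), A(d4,50), E(d3,49), F(d1,45), B(d4,35), C(d1,28)
D→slot 1; A→slot 4; E→slot 3; F skipped; B→slot 2; C skipped.
Profit = 57 + 35 + 49 + 50 = 191

191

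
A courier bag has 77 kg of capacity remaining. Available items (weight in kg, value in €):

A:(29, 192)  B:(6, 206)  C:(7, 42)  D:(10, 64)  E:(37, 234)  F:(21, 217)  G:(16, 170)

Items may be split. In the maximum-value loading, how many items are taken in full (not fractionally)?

4

Order: B (206/6=34.33) > G (170/16=10.62) > F (217/21=10.33) > A (192/29=6.62) > D (64/10=6.40) > E (234/37=6.32) > C (42/7=6.00)
Fill: take B (6 @ 206) → take G (16 @ 170) → take F (21 @ 217) → take A (29 @ 192) → take 5/10 of D → 32.00; 77/77 used.
4 item(s) taken whole; one partial (take 5/10 of D).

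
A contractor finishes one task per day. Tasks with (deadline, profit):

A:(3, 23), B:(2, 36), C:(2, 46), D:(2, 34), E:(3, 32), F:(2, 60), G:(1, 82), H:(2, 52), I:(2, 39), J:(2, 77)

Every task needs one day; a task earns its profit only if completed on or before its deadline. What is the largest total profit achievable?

By profit: G(d1,82), J(d2,77), F(d2,60), H(d2,52), C(d2,46), I(d2,39), B(d2,36), D(d2,34), E(d3,32), A(d3,23)
G→slot 1; J→slot 2; F skipped; H skipped; C skipped; I skipped; B skipped; D skipped; E→slot 3; A skipped.
Profit = 82 + 77 + 32 = 191

191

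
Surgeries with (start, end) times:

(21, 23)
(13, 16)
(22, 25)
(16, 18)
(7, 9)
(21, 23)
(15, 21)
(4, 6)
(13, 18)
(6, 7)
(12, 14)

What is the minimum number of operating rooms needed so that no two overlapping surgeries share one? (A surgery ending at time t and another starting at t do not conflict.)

3

starts: [4, 6, 7, 12, 13, 13, 15, 16, 21, 21, 22]
ends:   [6, 7, 9, 14, 16, 18, 18, 21, 23, 23, 25]
s4→1 e6→0 s6→1 e7→0 s7→1 e9→0 s12→1 s13→2 s13→3  — peak 3.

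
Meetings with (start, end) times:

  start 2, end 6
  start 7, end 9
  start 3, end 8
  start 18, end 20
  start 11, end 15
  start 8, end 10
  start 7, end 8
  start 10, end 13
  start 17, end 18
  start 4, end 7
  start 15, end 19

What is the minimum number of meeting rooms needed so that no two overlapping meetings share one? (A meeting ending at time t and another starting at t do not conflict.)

3

The answer is the maximum number of intervals overlapping at any instant.
starts: [2, 3, 4, 7, 7, 8, 10, 11, 15, 17, 18]
ends:   [6, 7, 8, 8, 9, 10, 13, 15, 18, 19, 20]
s2→1 s3→2 s4→3  — peak 3.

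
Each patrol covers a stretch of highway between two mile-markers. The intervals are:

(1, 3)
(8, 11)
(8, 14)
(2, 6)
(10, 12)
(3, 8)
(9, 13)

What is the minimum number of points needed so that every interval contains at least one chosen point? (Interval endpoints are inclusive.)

By right end: [1,3]  [2,6]  [3,8]  [8,11]  [10,12]  [9,13]  [8,14]
[1,3] uncovered → point at 3; [8,11] uncovered → point at 11.
Points: 3, 11 (2 total).

2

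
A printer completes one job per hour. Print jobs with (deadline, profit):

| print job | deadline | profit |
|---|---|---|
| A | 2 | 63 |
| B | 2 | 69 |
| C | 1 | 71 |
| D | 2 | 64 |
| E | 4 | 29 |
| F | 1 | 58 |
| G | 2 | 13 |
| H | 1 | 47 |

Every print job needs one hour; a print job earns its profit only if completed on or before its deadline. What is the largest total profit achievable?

Sort by profit descending; place each in the latest free slot ≤ its deadline.
Profit order: C=71 B=69 D=64 A=63 F=58 H=47 E=29 G=13
Assign: C→slot 1, B→slot 2, D skipped, A skipped, F skipped, H skipped, E→slot 4, G skipped.
Slots: [1:C] [2:B] [4:E]
Profit = 71 + 69 + 29 = 169

169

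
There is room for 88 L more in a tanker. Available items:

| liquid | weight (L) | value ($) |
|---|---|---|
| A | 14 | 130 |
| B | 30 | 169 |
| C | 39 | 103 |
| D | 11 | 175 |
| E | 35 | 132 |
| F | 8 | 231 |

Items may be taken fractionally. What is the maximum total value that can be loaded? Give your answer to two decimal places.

Sort by value per unit weight and fill in that order.
Order: F (231/8=28.88) > D (175/11=15.91) > A (130/14=9.29) > B (169/30=5.63) > E (132/35=3.77) > C (103/39=2.64)
Fill: take F (8 @ 231) → take D (11 @ 175) → take A (14 @ 130) → take B (30 @ 169) → take 25/35 of E → 94.29; 88/88 used.
Total value = 799.29

799.29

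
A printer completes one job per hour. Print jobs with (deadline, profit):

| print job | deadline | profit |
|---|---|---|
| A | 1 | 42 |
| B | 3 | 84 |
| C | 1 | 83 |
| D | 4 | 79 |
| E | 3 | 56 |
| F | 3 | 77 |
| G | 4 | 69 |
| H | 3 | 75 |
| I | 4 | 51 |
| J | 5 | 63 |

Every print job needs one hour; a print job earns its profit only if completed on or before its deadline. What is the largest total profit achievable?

386

Profit order: B=84 C=83 D=79 F=77 H=75 G=69 J=63 E=56 I=51 A=42
Assign: B→slot 3, C→slot 1, D→slot 4, F→slot 2, H skipped, G skipped, J→slot 5, E skipped, I skipped, A skipped.
Slots: [1:C] [2:F] [3:B] [4:D] [5:J]
Profit = 83 + 77 + 84 + 79 + 63 = 386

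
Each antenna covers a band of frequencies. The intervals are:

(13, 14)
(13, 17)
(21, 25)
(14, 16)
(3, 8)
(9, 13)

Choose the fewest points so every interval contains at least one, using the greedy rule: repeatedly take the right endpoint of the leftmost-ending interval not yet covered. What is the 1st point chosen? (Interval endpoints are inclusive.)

8

By right end: [3,8]  [9,13]  [13,14]  [14,16]  [13,17]  [21,25]
[3,8] uncovered → point at 8; [9,13] uncovered → point at 13; [14,16] uncovered → point at 16; [21,25] uncovered → point at 25.
Points: 8, 13, 16, 25 (4 total).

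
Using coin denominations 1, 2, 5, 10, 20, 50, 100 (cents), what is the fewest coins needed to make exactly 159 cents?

Greedy: take as many of the largest coin as possible, then repeat with the remainder.
159 = 1×100 + 1×50 + 1×5 + 2×2
Total coins = 1 + 1 + 1 + 2 = 5

5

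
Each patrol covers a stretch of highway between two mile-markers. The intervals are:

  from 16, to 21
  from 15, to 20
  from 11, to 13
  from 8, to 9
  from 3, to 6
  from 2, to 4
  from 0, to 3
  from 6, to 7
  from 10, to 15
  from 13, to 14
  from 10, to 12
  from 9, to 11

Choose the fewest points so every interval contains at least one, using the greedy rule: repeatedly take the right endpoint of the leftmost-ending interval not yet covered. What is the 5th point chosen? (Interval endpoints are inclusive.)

Process intervals by earliest right end; each time one isn't hit yet, stab at its right endpoint.
By right end: [0,3]  [2,4]  [3,6]  [6,7]  [8,9]  [9,11]  [10,12]  [11,13]  [13,14]  [10,15]  [15,20]  [16,21]
[0,3] uncovered → point at 3; [6,7] uncovered → point at 7; [8,9] uncovered → point at 9; [10,12] uncovered → point at 12; [13,14] uncovered → point at 14; [15,20] uncovered → point at 20.
Points: 3, 7, 9, 12, 14, 20 (6 total).

14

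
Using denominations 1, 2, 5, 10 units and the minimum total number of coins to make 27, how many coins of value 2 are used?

1

27 = 2×10 + 1×5 + 1×2
Count of 2: 1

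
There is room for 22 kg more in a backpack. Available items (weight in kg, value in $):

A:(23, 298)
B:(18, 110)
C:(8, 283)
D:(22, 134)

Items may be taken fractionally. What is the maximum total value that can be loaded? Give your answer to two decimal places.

464.39

Ratios (sorted): C 35.38, A 12.96, B 6.11, D 6.09
take C (8 @ 283); take 14/23 of A → 181.39. Capacity used 22/22.
Total value = 464.39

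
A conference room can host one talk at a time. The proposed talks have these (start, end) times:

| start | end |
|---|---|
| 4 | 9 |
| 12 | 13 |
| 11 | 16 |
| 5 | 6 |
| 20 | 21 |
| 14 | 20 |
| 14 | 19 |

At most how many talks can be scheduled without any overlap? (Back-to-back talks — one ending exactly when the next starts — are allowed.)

4

Order by finish time; keep every interval that doesn't clash with the previous kept one.
By end time: (5,6), (4,9), (12,13), (11,16), (14,19), (14,20), (20,21).
Pick (5,6); next start ≥ 6 → (12,13); next start ≥ 13 → (14,19); next start ≥ 19 → (20,21).
Selected 4 talks.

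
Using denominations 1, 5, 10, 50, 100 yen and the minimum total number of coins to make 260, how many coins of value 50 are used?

Use the largest denomination that fits, subtract, and repeat.
260 − 2×100→60 − 1×50→10 − 1×10→0
Count of 50: 1

1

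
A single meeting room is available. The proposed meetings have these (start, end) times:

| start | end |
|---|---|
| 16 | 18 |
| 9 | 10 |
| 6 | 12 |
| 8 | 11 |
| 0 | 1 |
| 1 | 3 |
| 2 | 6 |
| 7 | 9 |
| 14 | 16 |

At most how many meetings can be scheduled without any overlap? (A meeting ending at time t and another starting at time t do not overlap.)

Greedy by earliest finish: after sorting by end time, pick each interval compatible with the last pick.
Sorted by end: (0,1)  (1,3)  (2,6)  (7,9)  (9,10)  (8,11)  (6,12)  (14,16)  (16,18)
take (0,1); take (1,3); take (7,9); take (9,10); skip (8,11); take (14,16); take (16,18).
Selected 6 meetings.

6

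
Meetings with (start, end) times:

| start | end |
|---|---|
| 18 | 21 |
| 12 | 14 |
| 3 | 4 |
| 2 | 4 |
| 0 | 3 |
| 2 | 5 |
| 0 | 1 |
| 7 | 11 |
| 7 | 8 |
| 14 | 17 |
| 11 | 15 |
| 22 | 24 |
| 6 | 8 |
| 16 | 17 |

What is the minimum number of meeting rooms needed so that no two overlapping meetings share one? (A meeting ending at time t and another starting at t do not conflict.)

Events (time:±→running): 0:+→1 0:+→2 1:-→1 2:+→2 2:+→3 … peak 3.

3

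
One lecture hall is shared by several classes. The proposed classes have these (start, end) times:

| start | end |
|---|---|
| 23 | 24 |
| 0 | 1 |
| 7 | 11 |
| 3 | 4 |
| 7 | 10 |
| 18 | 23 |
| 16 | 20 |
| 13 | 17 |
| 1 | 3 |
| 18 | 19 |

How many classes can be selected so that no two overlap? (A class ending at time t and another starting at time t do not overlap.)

7

Sort by end time and greedily take each interval whose start is ≥ the last chosen end.
By end time: (0,1), (1,3), (3,4), (7,10), (7,11), (13,17), (18,19), (16,20), (18,23), (23,24).
Pick (0,1); next start ≥ 1 → (1,3); next start ≥ 3 → (3,4); next start ≥ 4 → (7,10); next start ≥ 10 → (13,17); next start ≥ 17 → (18,19); next start ≥ 19 → (23,24).
Selected 7 classes.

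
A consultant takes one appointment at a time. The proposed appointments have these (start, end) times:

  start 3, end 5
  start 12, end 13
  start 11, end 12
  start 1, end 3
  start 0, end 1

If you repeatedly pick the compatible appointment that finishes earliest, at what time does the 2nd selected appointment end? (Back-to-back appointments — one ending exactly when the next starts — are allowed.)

By end time: (0,1), (1,3), (3,5), (11,12), (12,13).
Pick (0,1); next start ≥ 1 → (1,3); next start ≥ 3 → (3,5); next start ≥ 5 → (11,12); next start ≥ 12 → (12,13).
Selected: (0,1) (1,3) (3,5) (11,12) (12,13)

3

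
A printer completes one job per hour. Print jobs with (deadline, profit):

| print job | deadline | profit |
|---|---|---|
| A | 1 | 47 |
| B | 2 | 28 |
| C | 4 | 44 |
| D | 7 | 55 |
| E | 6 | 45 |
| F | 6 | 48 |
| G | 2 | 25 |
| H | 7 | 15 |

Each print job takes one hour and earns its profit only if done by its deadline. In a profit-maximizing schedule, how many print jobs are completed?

Profit order: D=55 F=48 A=47 E=45 C=44 B=28 G=25 H=15
Assign: D→slot 7, F→slot 6, A→slot 1, E→slot 5, C→slot 4, B→slot 2, G skipped, H→slot 3.
Slots: [1:A] [2:B] [3:H] [4:C] [5:E] [6:F] [7:D]
7 of 8 scheduled.

7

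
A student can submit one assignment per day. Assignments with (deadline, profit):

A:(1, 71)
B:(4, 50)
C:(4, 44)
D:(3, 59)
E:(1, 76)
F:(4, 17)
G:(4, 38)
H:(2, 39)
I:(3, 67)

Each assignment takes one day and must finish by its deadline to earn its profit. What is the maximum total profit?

Sort by profit descending; place each in the latest free slot ≤ its deadline.
By profit: E(d1,76), A(d1,71), I(d3,67), D(d3,59), B(d4,50), C(d4,44), H(d2,39), G(d4,38), F(d4,17)
E→slot 1; A skipped; I→slot 3; D→slot 2; B→slot 4; C skipped; H skipped; G skipped; F skipped.
Profit = 76 + 59 + 67 + 50 = 252

252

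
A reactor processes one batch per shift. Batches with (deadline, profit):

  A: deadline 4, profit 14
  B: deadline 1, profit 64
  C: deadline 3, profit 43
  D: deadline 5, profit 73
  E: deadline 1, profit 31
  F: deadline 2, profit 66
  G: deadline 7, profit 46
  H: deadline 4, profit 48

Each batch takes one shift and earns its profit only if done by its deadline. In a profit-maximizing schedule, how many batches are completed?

Take jobs in profit order; each goes to the latest open slot no later than its deadline.
Profit order: D=73 F=66 B=64 H=48 G=46 C=43 E=31 A=14
Assign: D→slot 5, F→slot 2, B→slot 1, H→slot 4, G→slot 7, C→slot 3, E skipped, A skipped.
Slots: [1:B] [2:F] [3:C] [4:H] [5:D] [7:G]
6 of 8 scheduled.

6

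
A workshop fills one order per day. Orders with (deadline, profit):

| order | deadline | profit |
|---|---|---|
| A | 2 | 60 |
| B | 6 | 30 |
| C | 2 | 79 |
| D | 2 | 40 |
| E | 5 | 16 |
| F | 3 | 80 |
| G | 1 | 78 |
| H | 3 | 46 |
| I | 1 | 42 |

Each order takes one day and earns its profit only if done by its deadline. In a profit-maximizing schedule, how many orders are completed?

Profit order: F=80 C=79 G=78 A=60 H=46 I=42 D=40 B=30 E=16
Assign: F→slot 3, C→slot 2, G→slot 1, A skipped, H skipped, I skipped, D skipped, B→slot 6, E→slot 5.
Slots: [1:G] [2:C] [3:F] [5:E] [6:B]
5 of 9 scheduled.

5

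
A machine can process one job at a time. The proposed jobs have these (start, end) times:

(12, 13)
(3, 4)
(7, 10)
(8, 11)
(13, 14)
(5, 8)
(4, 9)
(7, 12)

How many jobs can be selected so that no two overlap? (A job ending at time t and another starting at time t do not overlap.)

5

Sorted by end: (3,4)  (5,8)  (4,9)  (7,10)  (8,11)  (7,12)  (12,13)  (13,14)
take (3,4); take (5,8); skip (4,9); take (8,11); skip (7,12); take (12,13); take (13,14).
Selected 5 jobs.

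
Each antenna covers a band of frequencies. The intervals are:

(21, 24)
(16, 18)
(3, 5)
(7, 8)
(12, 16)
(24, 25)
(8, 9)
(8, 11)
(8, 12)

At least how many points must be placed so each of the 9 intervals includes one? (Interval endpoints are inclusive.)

4

By right end: [3,5]  [7,8]  [8,9]  [8,11]  [8,12]  [12,16]  [16,18]  [21,24]  [24,25]
[3,5] uncovered → point at 5; [7,8] uncovered → point at 8; [12,16] uncovered → point at 16; [21,24] uncovered → point at 24.
Points: 5, 8, 16, 24 (4 total).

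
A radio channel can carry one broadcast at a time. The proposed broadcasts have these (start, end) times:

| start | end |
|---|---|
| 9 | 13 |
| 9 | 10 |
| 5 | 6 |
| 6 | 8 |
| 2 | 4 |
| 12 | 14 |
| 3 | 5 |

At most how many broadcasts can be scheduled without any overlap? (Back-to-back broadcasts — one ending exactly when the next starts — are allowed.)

5

Sort by end time and greedily take each interval whose start is ≥ the last chosen end.
Sorted by end: (2,4)  (3,5)  (5,6)  (6,8)  (9,10)  (9,13)  (12,14)
take (2,4); take (5,6); take (6,8); take (9,10); skip (9,13); take (12,14).
Selected 5 broadcasts.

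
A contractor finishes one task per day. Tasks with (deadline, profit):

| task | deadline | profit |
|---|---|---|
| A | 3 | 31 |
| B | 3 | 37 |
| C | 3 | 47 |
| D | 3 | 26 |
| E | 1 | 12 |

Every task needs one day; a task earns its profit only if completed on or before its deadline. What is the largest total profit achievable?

115

Take jobs in profit order; each goes to the latest open slot no later than its deadline.
Profit order: C=47 B=37 A=31 D=26 E=12
Assign: C→slot 3, B→slot 2, A→slot 1, D skipped, E skipped.
Slots: [1:A] [2:B] [3:C]
Profit = 31 + 37 + 47 = 115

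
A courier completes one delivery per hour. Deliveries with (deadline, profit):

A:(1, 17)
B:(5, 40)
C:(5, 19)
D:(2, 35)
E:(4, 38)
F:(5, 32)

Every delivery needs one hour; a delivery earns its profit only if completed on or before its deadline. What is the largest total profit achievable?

164

Sort by profit descending; place each in the latest free slot ≤ its deadline.
By profit: B(d5,40), E(d4,38), D(d2,35), F(d5,32), C(d5,19), A(d1,17)
B→slot 5; E→slot 4; D→slot 2; F→slot 3; C→slot 1; A skipped.
Profit = 19 + 35 + 32 + 38 + 40 = 164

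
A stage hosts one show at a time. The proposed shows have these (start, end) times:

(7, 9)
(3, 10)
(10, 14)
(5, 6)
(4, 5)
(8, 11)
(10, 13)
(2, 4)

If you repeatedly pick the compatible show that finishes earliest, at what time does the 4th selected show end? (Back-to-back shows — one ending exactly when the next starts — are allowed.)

Greedy by earliest finish: after sorting by end time, pick each interval compatible with the last pick.
By end time: (2,4), (4,5), (5,6), (7,9), (3,10), (8,11), (10,13), (10,14).
Pick (2,4); next start ≥ 4 → (4,5); next start ≥ 5 → (5,6); next start ≥ 6 → (7,9); next start ≥ 9 → (10,13).
Selected: (2,4) (4,5) (5,6) (7,9) (10,13)

9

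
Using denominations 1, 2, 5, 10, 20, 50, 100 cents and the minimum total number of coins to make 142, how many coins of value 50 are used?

Greedy: take as many of the largest coin as possible, then repeat with the remainder.
142 − 1×100→42 − 2×20→2 − 1×2→0
Count of 50: 0

0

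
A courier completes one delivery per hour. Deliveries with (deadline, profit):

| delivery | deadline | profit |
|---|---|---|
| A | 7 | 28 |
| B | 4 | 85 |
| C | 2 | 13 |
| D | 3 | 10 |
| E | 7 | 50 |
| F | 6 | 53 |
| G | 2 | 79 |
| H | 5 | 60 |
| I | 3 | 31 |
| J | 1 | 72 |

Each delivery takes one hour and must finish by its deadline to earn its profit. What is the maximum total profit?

By profit: B(d4,85), G(d2,79), J(d1,72), H(d5,60), F(d6,53), E(d7,50), I(d3,31), A(d7,28), C(d2,13), D(d3,10)
B→slot 4; G→slot 2; J→slot 1; H→slot 5; F→slot 6; E→slot 7; I→slot 3; A skipped; C skipped; D skipped.
Profit = 72 + 79 + 31 + 85 + 60 + 53 + 50 = 430

430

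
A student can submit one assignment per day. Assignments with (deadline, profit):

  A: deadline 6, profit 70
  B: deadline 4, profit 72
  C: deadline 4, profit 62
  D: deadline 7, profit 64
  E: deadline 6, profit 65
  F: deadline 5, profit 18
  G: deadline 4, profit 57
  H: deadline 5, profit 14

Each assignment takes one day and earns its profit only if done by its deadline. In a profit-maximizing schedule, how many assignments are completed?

7

Take jobs in profit order; each goes to the latest open slot no later than its deadline.
Profit order: B=72 A=70 E=65 D=64 C=62 G=57 F=18 H=14
Assign: B→slot 4, A→slot 6, E→slot 5, D→slot 7, C→slot 3, G→slot 2, F→slot 1, H skipped.
Slots: [1:F] [2:G] [3:C] [4:B] [5:E] [6:A] [7:D]
7 of 8 scheduled.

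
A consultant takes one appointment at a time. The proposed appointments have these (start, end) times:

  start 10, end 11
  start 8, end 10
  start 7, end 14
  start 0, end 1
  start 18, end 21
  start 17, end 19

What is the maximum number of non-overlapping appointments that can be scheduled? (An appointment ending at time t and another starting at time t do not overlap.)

By end time: (0,1), (8,10), (10,11), (7,14), (17,19), (18,21).
Pick (0,1); next start ≥ 1 → (8,10); next start ≥ 10 → (10,11); next start ≥ 11 → (17,19).
Selected 4 appointments.

4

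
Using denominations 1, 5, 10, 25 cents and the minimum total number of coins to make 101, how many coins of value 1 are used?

1

Use the largest denomination that fits, subtract, and repeat.
101 − 4×25→1 − 1×1→0
Count of 1: 1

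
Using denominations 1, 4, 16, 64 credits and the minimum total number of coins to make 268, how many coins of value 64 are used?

4

Greedy: take as many of the largest coin as possible, then repeat with the remainder.
268 = 4×64 + 3×4
Count of 64: 4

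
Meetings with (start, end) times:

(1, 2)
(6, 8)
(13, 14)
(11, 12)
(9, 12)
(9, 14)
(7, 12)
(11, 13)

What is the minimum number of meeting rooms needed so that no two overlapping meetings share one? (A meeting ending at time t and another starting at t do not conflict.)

The answer is the maximum number of intervals overlapping at any instant.
starts: [1, 6, 7, 9, 9, 11, 11, 13]
ends:   [2, 8, 12, 12, 12, 13, 14, 14]
s1→1 e2→0 s6→1 s7→2 e8→1 s9→2 s9→3 s11→4 s11→5  — peak 5.

5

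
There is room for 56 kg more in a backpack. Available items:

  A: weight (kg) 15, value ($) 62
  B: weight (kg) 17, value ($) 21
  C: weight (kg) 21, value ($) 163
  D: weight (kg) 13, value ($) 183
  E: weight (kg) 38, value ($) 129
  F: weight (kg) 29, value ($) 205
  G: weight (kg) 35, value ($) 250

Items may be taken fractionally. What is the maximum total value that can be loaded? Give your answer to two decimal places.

503.14

Ratios (sorted): D 14.08, C 7.76, G 7.14, F 7.07, A 4.13, E 3.39, B 1.24
take D (13 @ 183); take C (21 @ 163); take 22/35 of G → 157.14. Capacity used 56/56.
Total value = 503.14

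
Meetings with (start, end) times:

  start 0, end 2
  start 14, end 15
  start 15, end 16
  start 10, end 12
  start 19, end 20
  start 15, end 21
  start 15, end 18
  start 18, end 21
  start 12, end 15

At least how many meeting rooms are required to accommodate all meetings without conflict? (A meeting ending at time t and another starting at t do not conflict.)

3

starts: [0, 10, 12, 14, 15, 15, 15, 18, 19]
ends:   [2, 12, 15, 15, 16, 18, 20, 21, 21]
s0→1 e2→0 s10→1 e12→0 s12→1 s14→2 e15→1 e15→0 s15→1 s15→2 s15→3  — peak 3.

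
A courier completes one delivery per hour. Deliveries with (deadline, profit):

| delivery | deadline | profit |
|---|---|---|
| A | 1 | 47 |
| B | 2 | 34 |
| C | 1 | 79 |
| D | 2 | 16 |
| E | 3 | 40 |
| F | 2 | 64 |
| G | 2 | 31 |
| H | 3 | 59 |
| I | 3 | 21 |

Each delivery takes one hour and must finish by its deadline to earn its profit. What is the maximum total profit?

Sort by profit descending; place each in the latest free slot ≤ its deadline.
Profit order: C=79 F=64 H=59 A=47 E=40 B=34 G=31 I=21 D=16
Assign: C→slot 1, F→slot 2, H→slot 3, A skipped, E skipped, B skipped, G skipped, I skipped, D skipped.
Slots: [1:C] [2:F] [3:H]
Profit = 79 + 64 + 59 = 202

202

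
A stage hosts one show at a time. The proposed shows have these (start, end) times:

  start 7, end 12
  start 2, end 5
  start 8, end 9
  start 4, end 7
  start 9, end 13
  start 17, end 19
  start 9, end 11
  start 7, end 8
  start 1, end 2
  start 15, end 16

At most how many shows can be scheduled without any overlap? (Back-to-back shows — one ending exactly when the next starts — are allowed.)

By end time: (1,2), (2,5), (4,7), (7,8), (8,9), (9,11), (7,12), (9,13), (15,16), (17,19).
Pick (1,2); next start ≥ 2 → (2,5); next start ≥ 5 → (7,8); next start ≥ 8 → (8,9); next start ≥ 9 → (9,11); next start ≥ 11 → (15,16); next start ≥ 16 → (17,19).
Selected 7 shows.

7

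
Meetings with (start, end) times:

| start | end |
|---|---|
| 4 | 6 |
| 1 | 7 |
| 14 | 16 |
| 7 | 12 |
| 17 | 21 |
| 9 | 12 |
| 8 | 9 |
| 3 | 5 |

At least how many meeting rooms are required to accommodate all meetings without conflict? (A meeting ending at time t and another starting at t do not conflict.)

3

Count concurrent intervals with a sweep; the peak is the room count.
starts: [1, 3, 4, 7, 8, 9, 14, 17]
ends:   [5, 6, 7, 9, 12, 12, 16, 21]
s1→1 s3→2 s4→3  — peak 3.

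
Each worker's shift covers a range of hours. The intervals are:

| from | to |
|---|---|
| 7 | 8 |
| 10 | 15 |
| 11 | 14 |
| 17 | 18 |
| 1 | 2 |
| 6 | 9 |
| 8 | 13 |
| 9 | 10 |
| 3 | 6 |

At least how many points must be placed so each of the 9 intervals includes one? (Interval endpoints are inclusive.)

Sorted: [1,2] [3,6] [7,8] [6,9] [9,10] [8,13] [11,14] [10,15] [17,18]
{[1,2]} hit by 2; {[3,6]} hit by 6; {[7,8],[6,9]} hit by 8; {[9,10],[8,13]} hit by 10; {[11,14],[10,15]} hit by 14; {[17,18]} hit by 18.
Points: 2, 6, 8, 10, 14, 18 (6 total).

6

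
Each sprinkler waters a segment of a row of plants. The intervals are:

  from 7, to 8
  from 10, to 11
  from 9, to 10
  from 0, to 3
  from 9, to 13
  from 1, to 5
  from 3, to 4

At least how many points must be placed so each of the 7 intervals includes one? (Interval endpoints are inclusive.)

3

Sorted: [0,3] [3,4] [1,5] [7,8] [9,10] [10,11] [9,13]
{[0,3],[3,4],[1,5]} hit by 3; {[7,8]} hit by 8; {[9,10],[10,11],[9,13]} hit by 10.
Points: 3, 8, 10 (3 total).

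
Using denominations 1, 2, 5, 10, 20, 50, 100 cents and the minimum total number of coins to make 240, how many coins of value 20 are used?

240 − 2×100→40 − 2×20→0
Count of 20: 2

2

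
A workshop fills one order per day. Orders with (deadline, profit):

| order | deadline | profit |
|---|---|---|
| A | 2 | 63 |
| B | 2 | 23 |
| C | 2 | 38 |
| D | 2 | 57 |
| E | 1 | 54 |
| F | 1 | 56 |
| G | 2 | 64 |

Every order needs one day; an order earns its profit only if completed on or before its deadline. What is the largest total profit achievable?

127

Take jobs in profit order; each goes to the latest open slot no later than its deadline.
Profit order: G=64 A=63 D=57 F=56 E=54 C=38 B=23
Assign: G→slot 2, A→slot 1, D skipped, F skipped, E skipped, C skipped, B skipped.
Slots: [1:A] [2:G]
Profit = 63 + 64 = 127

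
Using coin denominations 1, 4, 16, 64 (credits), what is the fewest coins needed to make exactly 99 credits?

Greedy: take as many of the largest coin as possible, then repeat with the remainder.
99 − 1×64→35 − 2×16→3 − 3×1→0
Total coins = 1 + 2 + 3 = 6

6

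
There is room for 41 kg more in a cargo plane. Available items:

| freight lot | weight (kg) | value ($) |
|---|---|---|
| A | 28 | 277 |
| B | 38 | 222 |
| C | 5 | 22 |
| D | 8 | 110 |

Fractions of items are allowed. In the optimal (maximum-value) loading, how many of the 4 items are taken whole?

Order: D (110/8=13.75) > A (277/28=9.89) > B (222/38=5.84) > C (22/5=4.40)
Fill: take D (8 @ 110) → take A (28 @ 277) → take 5/38 of B → 29.21; 41/41 used.
2 item(s) taken whole; one partial (take 5/38 of B).

2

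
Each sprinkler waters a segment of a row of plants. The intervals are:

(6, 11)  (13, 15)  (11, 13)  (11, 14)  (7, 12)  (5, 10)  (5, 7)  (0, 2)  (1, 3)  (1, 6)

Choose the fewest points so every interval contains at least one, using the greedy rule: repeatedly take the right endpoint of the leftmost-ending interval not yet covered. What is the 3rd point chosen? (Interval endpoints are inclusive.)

13

Sorted: [0,2] [1,3] [1,6] [5,7] [5,10] [6,11] [7,12] [11,13] [11,14] [13,15]
{[0,2],[1,3],[1,6]} hit by 2; {[5,7],[5,10],[6,11],[7,12]} hit by 7; {[11,13],[11,14],[13,15]} hit by 13.
Points: 2, 7, 13 (3 total).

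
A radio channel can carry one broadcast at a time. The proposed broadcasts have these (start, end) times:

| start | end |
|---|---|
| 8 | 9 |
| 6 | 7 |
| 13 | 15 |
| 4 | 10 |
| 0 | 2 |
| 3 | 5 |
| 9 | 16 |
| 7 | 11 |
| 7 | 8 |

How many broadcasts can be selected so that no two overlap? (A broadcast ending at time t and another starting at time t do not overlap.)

By end time: (0,2), (3,5), (6,7), (7,8), (8,9), (4,10), (7,11), (13,15), (9,16).
Pick (0,2); next start ≥ 2 → (3,5); next start ≥ 5 → (6,7); next start ≥ 7 → (7,8); next start ≥ 8 → (8,9); next start ≥ 9 → (13,15).
Selected 6 broadcasts.

6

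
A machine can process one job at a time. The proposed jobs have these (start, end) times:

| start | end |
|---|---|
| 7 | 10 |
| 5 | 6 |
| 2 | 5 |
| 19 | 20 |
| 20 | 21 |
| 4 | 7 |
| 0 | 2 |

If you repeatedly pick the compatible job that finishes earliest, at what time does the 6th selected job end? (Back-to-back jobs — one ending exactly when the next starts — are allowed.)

Order by finish time; keep every interval that doesn't clash with the previous kept one.
Sorted by end: (0,2)  (2,5)  (5,6)  (4,7)  (7,10)  (19,20)  (20,21)
take (0,2); take (2,5); take (5,6); take (7,10); take (19,20); take (20,21).
Selected: (0,2) (2,5) (5,6) (7,10) (19,20) (20,21)

21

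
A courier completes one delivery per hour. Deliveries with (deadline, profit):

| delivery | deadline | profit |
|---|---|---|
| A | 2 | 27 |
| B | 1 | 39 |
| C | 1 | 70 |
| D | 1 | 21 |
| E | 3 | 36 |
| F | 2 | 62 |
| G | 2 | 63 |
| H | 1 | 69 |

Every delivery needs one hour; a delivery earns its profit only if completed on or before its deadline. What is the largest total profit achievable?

Take jobs in profit order; each goes to the latest open slot no later than its deadline.
By profit: C(d1,70), H(d1,69), G(d2,63), F(d2,62), B(d1,39), E(d3,36), A(d2,27), D(d1,21)
C→slot 1; H skipped; G→slot 2; F skipped; B skipped; E→slot 3; A skipped; D skipped.
Profit = 70 + 63 + 36 = 169

169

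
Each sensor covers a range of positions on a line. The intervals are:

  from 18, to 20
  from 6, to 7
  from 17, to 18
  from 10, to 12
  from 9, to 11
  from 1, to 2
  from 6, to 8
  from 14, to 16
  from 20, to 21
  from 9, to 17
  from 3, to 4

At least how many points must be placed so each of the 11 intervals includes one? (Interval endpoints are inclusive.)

Sort by right endpoint; whenever an interval is uncovered, place a point at its right end.
By right end: [1,2]  [3,4]  [6,7]  [6,8]  [9,11]  [10,12]  [14,16]  [9,17]  [17,18]  [18,20]  [20,21]
[1,2] uncovered → point at 2; [3,4] uncovered → point at 4; [6,7] uncovered → point at 7; [9,11] uncovered → point at 11; [14,16] uncovered → point at 16; [17,18] uncovered → point at 18; [20,21] uncovered → point at 21.
Points: 2, 4, 7, 11, 16, 18, 21 (7 total).

7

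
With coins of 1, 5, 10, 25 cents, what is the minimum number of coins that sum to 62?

5

62 − 2×25→12 − 1×10→2 − 2×1→0
Total coins = 2 + 1 + 2 = 5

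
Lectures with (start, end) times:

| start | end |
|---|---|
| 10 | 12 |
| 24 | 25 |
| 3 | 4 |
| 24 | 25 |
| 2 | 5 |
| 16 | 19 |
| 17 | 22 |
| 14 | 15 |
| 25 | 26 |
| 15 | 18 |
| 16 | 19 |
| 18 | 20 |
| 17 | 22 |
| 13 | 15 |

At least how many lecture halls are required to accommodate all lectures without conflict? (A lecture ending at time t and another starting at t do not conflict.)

The answer is the maximum number of intervals overlapping at any instant.
Events (time:±→running): 2:+→1 3:+→2 4:-→1 5:-→0 10:+→1 12:-→0 13:+→1 14:+→2 15:-→1 15:-→0 15:+→1 16:+→2 16:+→3 17:+→4 17:+→5 … peak 5.

5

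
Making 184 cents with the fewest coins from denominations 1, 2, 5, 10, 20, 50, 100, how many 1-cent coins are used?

184 − 1×100→84 − 1×50→34 − 1×20→14 − 1×10→4 − 2×2→0
Count of 1: 0

0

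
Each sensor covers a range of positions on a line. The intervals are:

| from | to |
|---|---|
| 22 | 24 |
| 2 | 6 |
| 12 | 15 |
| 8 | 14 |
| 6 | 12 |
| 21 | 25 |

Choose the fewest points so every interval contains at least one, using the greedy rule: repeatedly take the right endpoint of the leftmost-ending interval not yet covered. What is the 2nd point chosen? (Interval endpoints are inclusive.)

By right end: [2,6]  [6,12]  [8,14]  [12,15]  [22,24]  [21,25]
[2,6] uncovered → point at 6; [8,14] uncovered → point at 14; [22,24] uncovered → point at 24.
Points: 6, 14, 24 (3 total).

14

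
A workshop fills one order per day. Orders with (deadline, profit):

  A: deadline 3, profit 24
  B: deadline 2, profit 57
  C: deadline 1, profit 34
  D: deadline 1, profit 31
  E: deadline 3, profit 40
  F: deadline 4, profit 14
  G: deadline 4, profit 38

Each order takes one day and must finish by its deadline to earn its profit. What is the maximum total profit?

Take jobs in profit order; each goes to the latest open slot no later than its deadline.
By profit: B(d2,57), E(d3,40), G(d4,38), C(d1,34), D(d1,31), A(d3,24), F(d4,14)
B→slot 2; E→slot 3; G→slot 4; C→slot 1; D skipped; A skipped; F skipped.
Profit = 34 + 57 + 40 + 38 = 169

169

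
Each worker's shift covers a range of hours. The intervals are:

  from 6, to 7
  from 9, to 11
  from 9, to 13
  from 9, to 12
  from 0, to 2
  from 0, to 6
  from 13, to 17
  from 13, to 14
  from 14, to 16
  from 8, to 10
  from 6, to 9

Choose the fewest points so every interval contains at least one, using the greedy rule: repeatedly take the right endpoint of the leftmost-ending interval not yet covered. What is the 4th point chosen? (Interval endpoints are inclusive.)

14

Process intervals by earliest right end; each time one isn't hit yet, stab at its right endpoint.
By right end: [0,2]  [0,6]  [6,7]  [6,9]  [8,10]  [9,11]  [9,12]  [9,13]  [13,14]  [14,16]  [13,17]
[0,2] uncovered → point at 2; [6,7] uncovered → point at 7; [8,10] uncovered → point at 10; [13,14] uncovered → point at 14.
Points: 2, 7, 10, 14 (4 total).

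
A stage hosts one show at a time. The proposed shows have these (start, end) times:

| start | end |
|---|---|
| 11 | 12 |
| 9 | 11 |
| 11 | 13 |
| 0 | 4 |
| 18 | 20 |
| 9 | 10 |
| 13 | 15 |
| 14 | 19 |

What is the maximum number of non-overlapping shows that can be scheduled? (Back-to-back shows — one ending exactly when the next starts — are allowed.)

By end time: (0,4), (9,10), (9,11), (11,12), (11,13), (13,15), (14,19), (18,20).
Pick (0,4); next start ≥ 4 → (9,10); next start ≥ 10 → (11,12); next start ≥ 12 → (13,15); next start ≥ 15 → (18,20).
Selected 5 shows.

5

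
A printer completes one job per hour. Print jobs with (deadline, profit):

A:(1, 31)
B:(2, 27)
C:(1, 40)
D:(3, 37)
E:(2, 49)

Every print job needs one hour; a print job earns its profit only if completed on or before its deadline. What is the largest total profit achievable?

Take jobs in profit order; each goes to the latest open slot no later than its deadline.
By profit: E(d2,49), C(d1,40), D(d3,37), A(d1,31), B(d2,27)
E→slot 2; C→slot 1; D→slot 3; A skipped; B skipped.
Profit = 40 + 49 + 37 = 126

126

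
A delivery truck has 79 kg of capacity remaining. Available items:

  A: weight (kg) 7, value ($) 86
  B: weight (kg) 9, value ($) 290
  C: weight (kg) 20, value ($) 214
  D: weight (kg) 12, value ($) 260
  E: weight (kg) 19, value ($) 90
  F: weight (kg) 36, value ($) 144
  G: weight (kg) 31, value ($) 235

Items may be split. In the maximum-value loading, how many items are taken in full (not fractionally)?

5

Sort by value per unit weight and fill in that order.
Order: B (290/9=32.22) > D (260/12=21.67) > A (86/7=12.29) > C (214/20=10.70) > G (235/31=7.58) > E (90/19=4.74) > F (144/36=4.00)
Fill: take B (9 @ 290) → take D (12 @ 260) → take A (7 @ 86) → take C (20 @ 214) → take G (31 @ 235); 79/79 used.
5 item(s) taken whole.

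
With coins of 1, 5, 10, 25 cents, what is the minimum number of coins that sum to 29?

5

29 = 1×25 + 4×1
Total coins = 1 + 4 = 5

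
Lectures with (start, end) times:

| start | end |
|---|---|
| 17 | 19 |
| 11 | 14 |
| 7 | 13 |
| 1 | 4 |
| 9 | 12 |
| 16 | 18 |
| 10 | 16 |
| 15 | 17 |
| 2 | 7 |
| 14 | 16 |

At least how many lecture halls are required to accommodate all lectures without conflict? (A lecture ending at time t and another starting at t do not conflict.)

starts: [1, 2, 7, 9, 10, 11, 14, 15, 16, 17]
ends:   [4, 7, 12, 13, 14, 16, 16, 17, 18, 19]
s1→1 s2→2 e4→1 e7→0 s7→1 s9→2 s10→3 s11→4  — peak 4.

4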